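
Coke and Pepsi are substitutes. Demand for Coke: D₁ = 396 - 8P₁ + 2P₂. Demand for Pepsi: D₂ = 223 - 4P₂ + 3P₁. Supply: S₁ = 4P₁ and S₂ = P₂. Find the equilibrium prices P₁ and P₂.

P₁ = 1213/27, P₂ = 644/9

Market 1: 396 - 8P₁ + 2P₂ = 4P₁ → 12P₁ - 2P₂ = 396.
Market 2: 5P₂ - 3P₁ = 223.
Eliminating P₂: 5×(1) + 2×(2) gives 54P₁ = 2426, so P₁ = 1213/27.
Back-substitute into (2): P₂ = (223 + 3×1213/27) / 5 = 644/9.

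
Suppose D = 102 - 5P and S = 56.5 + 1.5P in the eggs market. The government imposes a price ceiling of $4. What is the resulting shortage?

Shortage = 19.5

Equilibrium price would be P* = 7, so the ceiling at 4 binds.
At P = 4: D = 102 − 5(4) = 82, S = 56.5 + 1.5(4) = 62.5.
Shortage = 82 − 62.5 = 19.5.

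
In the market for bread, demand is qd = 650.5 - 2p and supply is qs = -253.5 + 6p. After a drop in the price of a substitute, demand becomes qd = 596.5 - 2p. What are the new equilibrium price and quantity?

Original equilibrium: p* = 113, q* = 424.5.
New equilibrium: 596.5 - 2p = -253.5 + 6p, so 850 = 8p and p' = 106.25; q' = 596.5 − 2(106.25) = 384.

p' = 106.25, q' = 384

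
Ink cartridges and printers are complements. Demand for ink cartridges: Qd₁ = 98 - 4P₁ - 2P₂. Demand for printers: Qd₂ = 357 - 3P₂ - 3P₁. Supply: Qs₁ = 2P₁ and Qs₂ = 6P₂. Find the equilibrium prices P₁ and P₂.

Market 1: 98 - 4P₁ - 2P₂ = 2P₁ → 6P₁ + 2P₂ = 98.
Market 2: 9P₂ + 3P₁ = 357.
Eliminating P₂: 9×(1) − 2×(2) gives 48P₁ = 168, so P₁ = 3.5.
Back-substitute into (2): P₂ = (357 − 3×3.5) / 9 = 38.5.

P₁ = 3.5, P₂ = 38.5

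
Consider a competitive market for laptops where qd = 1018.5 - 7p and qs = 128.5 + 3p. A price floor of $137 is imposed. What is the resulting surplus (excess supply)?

Equilibrium price would be p* = 89, so the floor at 137 binds.
At p = 137: qd = 59.5, qs = 539.5.
Surplus = 539.5 − 59.5 = 480.

Surplus = 480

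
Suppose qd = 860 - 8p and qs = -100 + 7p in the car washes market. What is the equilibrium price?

Set qd = qs: 860 - 8p = -100 + 7p.
960 = 15p, so p* = 64.
q* = 860 − 8(64) = 348.

p* = 64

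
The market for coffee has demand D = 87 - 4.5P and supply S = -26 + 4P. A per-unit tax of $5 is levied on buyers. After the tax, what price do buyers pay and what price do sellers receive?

Buyers pay 266/17, sellers receive 181/17

Pre-tax equilibrium: P* = 226/17, Q* = 462/17.
Tax on buyers shifts demand to D = 87 − 4.5(P + 5) = 64.5 - 4.5P.
64.5 - 4.5P = -26 + 4P gives seller price Ps = 181/17; buyers pay Pb = 181/17 + 5 = 266/17.
New quantity: Q = 87 − 4.5(266/17) = 282/17.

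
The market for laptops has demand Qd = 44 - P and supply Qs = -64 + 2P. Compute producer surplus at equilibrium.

Equilibrium: 44 - P = -64 + 2P gives P* = 36, Q* = 8.
Supply starts at P = 32 (where Qs = 0).
PS = ½(36 − 32)(8) = 16.

Producer surplus = 16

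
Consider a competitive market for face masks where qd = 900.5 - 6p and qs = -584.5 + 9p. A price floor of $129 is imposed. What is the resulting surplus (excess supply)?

Equilibrium price would be p* = 99, so the floor at 129 binds.
At p = 129: qd = 126.5, qs = 576.5.
Surplus = 576.5 − 126.5 = 450.

Surplus = 450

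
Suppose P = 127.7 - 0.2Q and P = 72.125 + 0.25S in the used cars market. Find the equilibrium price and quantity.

P* = 103, Q* = 123.5

Set the two price expressions equal: 127.7 - 0.2Q = 72.125 + 0.25Q.
55.575 = 0.45Q, so Q* = 123.5.
P* = 127.7 − (0.2)(123.5) = 103.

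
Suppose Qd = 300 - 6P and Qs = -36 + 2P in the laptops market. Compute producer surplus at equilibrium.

Producer surplus = 576

Equilibrium: 300 - 6P = -36 + 2P gives P* = 42, Q* = 48.
Supply starts at P = 18 (where Qs = 0).
PS = ½(42 − 18)(48) = 576.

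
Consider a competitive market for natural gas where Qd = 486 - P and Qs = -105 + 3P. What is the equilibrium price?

Set Qd = Qs: 486 - P = -105 + 3P.
591 = 4P, so P* = 147.75.
Q* = 486 − 1(147.75) = 338.25.

P* = 147.75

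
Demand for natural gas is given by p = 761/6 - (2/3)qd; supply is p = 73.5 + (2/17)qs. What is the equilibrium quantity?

Set the two price expressions equal: 761/6 - (2/3)q = 73.5 + (2/17)q.
160/3 = (40/51)q, so q* = 68.
p* = 761/6 − (2/3)(68) = 81.5.

q* = 68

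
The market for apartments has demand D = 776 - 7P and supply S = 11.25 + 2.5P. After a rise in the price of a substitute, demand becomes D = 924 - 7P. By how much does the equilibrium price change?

Original equilibrium: P* = 80.5, Q* = 212.5.
New equilibrium: 924 - 7P = 11.25 + 2.5P, so 912.75 = 9.5P and P' = 3651/38; Q' = 924 − 7(3651/38) = 9555/38.
Change in price: 3651/38 − 80.5 = 296/19.

ΔP = 296/19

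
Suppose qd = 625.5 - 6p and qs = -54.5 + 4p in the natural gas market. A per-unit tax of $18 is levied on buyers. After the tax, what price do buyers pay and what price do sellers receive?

Pre-tax equilibrium: p* = 68, q* = 217.5.
Tax on buyers shifts demand to qd = 625.5 − 6(p + 18) = 517.5 - 6p.
517.5 - 6p = -54.5 + 4p gives seller price ps = 57.2; buyers pay pb = 57.2 + 18 = 75.2.
New quantity: q = 625.5 − 6(75.2) = 174.3.

Buyers pay $75.2, sellers receive $57.2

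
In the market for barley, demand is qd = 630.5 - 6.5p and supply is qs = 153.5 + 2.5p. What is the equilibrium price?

p* = 53

Set qd = qs: 630.5 - 6.5p = 153.5 + 2.5p.
477 = 9p, so p* = 53.
q* = 630.5 − 6.5(53) = 286.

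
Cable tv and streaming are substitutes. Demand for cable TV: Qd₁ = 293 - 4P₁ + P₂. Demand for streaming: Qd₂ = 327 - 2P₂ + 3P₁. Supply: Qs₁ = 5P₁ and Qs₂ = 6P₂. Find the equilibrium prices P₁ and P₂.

P₁ = 2671/69, P₂ = 1274/23

Market 1: 293 - 4P₁ + P₂ = 5P₁ → 9P₁ - P₂ = 293.
Market 2: 8P₂ - 3P₁ = 327.
Eliminating P₂: 8×(1) + 1×(2) gives 69P₁ = 2671, so P₁ = 2671/69.
Back-substitute into (2): P₂ = (327 + 3×2671/69) / 8 = 1274/23.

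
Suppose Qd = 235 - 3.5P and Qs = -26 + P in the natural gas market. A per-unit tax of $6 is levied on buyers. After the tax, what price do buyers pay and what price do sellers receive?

Pre-tax equilibrium: P* = 58, Q* = 32.
Tax on buyers shifts demand to Qd = 235 − 3.5(P + 6) = 214 - 3.5P.
214 - 3.5P = -26 + P gives seller price Ps = 160/3; buyers pay Pb = 160/3 + 6 = 178/3.
New quantity: Q = 235 − 3.5(178/3) = 82/3.

Buyers pay 178/3, sellers receive 160/3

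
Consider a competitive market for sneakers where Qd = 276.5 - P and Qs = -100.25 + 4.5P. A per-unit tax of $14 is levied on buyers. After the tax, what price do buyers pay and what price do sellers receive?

Pre-tax equilibrium: P* = 68.5, Q* = 208.
Tax on buyers shifts demand to Qd = 276.5 − 1(P + 14) = 262.5 - P.
262.5 - P = -100.25 + 4.5P gives seller price Ps = 1451/22; buyers pay Pb = 1451/22 + 14 = 1759/22.
New quantity: Q = 276.5 − 1(1759/22) = 2162/11.

Buyers pay 1759/22, sellers receive 1451/22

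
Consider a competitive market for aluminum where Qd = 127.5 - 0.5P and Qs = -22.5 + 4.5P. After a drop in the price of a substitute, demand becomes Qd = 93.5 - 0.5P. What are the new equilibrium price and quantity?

P' = 23.2, Q' = 81.9

Original equilibrium: P* = 30, Q* = 112.5.
New equilibrium: 93.5 - 0.5P = -22.5 + 4.5P, so 116 = 5P and P' = 23.2; Q' = 93.5 − 0.5(23.2) = 81.9.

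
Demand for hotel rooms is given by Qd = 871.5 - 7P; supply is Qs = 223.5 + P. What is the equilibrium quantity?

Set Qd = Qs: 871.5 - 7P = 223.5 + P.
648 = 8P, so P* = 81.
Q* = 871.5 − 7(81) = 304.5.

Q* = 304.5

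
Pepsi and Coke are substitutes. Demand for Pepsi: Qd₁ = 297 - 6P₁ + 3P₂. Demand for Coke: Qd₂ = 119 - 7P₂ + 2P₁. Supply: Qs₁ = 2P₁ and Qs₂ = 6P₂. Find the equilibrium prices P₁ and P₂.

Market 1: 297 - 6P₁ + 3P₂ = 2P₁ → 8P₁ - 3P₂ = 297.
Market 2: 13P₂ - 2P₁ = 119.
Eliminating P₂: 13×(1) + 3×(2) gives 98P₁ = 4218, so P₁ = 2109/49.
Back-substitute into (2): P₂ = (119 + 2×2109/49) / 13 = 773/49.

P₁ = 2109/49, P₂ = 773/49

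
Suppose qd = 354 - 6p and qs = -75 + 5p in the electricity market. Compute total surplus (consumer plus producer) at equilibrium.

Equilibrium: 354 - 6p = -75 + 5p gives p* = 39, q* = 120.
Demand choke price: p = 59; supply starts at p = 15.
CS = ½(59 − 39)(120) = 1200; PS = ½(39 − 15)(120) = 1440.

Total surplus = 2640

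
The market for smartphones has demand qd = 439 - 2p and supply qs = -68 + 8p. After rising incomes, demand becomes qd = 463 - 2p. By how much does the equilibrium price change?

Original equilibrium: p* = 50.7, q* = 337.6.
New equilibrium: 463 - 2p = -68 + 8p, so 531 = 10p and p' = 53.1; q' = 463 − 2(53.1) = 356.8.
Change in price: 53.1 − 50.7 = 2.4.

Δp = 2.4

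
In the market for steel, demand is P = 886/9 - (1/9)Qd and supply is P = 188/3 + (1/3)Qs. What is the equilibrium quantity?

Q* = 80.5

Set the two price expressions equal: 886/9 - (1/9)Q = 188/3 + (1/3)Q.
322/9 = (4/9)Q, so Q* = 80.5.
P* = 886/9 − (1/9)(80.5) = 89.5.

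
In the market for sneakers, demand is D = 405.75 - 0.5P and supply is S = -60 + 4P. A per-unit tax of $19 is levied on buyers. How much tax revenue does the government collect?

Pre-tax equilibrium: P* = 103.5, Q* = 354.
Tax on buyers shifts demand to D = 405.75 − 0.5(P + 19) = 396.25 - 0.5P.
396.25 - 0.5P = -60 + 4P gives seller price Ps = 1825/18; buyers pay Pb = 1825/18 + 19 = 2167/18.
New quantity: Q = 405.75 − 0.5(2167/18) = 3110/9.
Revenue = 19 × 3110/9 = 59090/9.

Tax revenue = 59090/9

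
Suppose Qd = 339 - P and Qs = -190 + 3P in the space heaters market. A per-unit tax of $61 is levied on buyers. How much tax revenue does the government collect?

Tax revenue = 9821

Pre-tax equilibrium: P* = 132.25, Q* = 206.75.
Tax on buyers shifts demand to Qd = 339 − 1(P + 61) = 278 - P.
278 - P = -190 + 3P gives seller price Ps = 117; buyers pay Pb = 117 + 61 = 178.
New quantity: Q = 339 − 1(178) = 161.
Revenue = 61 × 161 = 9821.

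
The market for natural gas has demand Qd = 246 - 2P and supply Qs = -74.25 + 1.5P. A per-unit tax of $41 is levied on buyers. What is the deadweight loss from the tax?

Pre-tax equilibrium: P* = 91.5, Q* = 63.
Tax on buyers shifts demand to Qd = 246 − 2(P + 41) = 164 - 2P.
164 - 2P = -74.25 + 1.5P gives seller price Ps = 953/14; buyers pay Pb = 953/14 + 41 = 1527/14.
New quantity: Q = 246 − 2(1527/14) = 195/7.
DWL = ½ × 41 × (63 − 195/7) = 5043/7.

Deadweight loss = 5043/7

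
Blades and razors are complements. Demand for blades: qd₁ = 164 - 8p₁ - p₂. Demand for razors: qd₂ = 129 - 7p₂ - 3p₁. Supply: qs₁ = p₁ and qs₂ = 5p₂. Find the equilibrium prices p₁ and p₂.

p₁ = 613/35, p₂ = 223/35

Market 1: 164 - 8p₁ - p₂ = p₁ → 9p₁ + p₂ = 164.
Market 2: 12p₂ + 3p₁ = 129.
Eliminating p₂: 12×(1) − 1×(2) gives 105p₁ = 1839, so p₁ = 613/35.
Back-substitute into (2): p₂ = (129 − 3×613/35) / 12 = 223/35.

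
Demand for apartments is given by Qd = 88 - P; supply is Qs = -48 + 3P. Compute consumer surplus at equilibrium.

Equilibrium: 88 - P = -48 + 3P gives P* = 34, Q* = 54.
Demand choke price (Qd = 0): P = 88.
CS = ½(88 − 34)(54) = 1458.

Consumer surplus = 1458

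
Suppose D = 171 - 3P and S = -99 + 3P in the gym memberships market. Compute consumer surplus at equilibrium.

Consumer surplus = 216

Equilibrium: 171 - 3P = -99 + 3P gives P* = 45, Q* = 36.
Demand choke price (D = 0): P = 57.
CS = ½(57 − 45)(36) = 216.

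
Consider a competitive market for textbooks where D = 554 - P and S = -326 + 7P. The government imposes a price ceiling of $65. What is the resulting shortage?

Equilibrium price would be P* = 110, so the ceiling at 65 binds.
At P = 65: D = 554 − 1(65) = 489, S = -326 + 7(65) = 129.
Shortage = 489 − 129 = 360.

Shortage = 360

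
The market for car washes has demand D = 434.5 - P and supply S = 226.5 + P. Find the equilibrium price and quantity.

Set D = S: 434.5 - P = 226.5 + P.
208 = 2P, so P* = 104.
Q* = 434.5 − 1(104) = 330.5.

P* = 104, Q* = 330.5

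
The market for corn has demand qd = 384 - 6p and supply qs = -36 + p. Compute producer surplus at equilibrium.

Producer surplus = 288

Equilibrium: 384 - 6p = -36 + p gives p* = 60, q* = 24.
Supply starts at p = 36 (where qs = 0).
PS = ½(60 − 36)(24) = 288.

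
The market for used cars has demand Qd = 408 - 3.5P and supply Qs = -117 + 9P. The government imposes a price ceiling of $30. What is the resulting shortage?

Equilibrium price would be P* = 42, so the ceiling at 30 binds.
At P = 30: Qd = 408 − 3.5(30) = 303, Qs = -117 + 9(30) = 153.
Shortage = 303 − 153 = 150.

Shortage = 150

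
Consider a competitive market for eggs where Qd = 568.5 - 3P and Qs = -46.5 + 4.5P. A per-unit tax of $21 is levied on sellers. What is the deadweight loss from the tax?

Pre-tax equilibrium: P* = 82, Q* = 322.5.
Tax on sellers shifts supply to Qs = -46.5 + 4.5(P − 21) = -141 + 4.5P.
568.5 - 3P = -141 + 4.5P gives buyer price Pb = 94.6; sellers receive Ps = 94.6 − 21 = 73.6.
New quantity: Q = 568.5 − 3(94.6) = 284.7.
DWL = ½ × 21 × (322.5 − 284.7) = 396.9.

Deadweight loss = 396.9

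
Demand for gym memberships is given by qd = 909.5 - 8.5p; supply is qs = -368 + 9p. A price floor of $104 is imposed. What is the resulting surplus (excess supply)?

Equilibrium price would be p* = 73, so the floor at 104 binds.
At p = 104: qd = 25.5, qs = 568.
Surplus = 568 − 25.5 = 542.5.

Surplus = 542.5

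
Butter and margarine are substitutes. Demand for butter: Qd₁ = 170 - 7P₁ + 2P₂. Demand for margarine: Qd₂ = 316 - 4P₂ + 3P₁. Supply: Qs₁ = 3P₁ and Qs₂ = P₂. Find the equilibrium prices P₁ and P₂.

P₁ = 741/22, P₂ = 1835/22

Market 1: 170 - 7P₁ + 2P₂ = 3P₁ → 10P₁ - 2P₂ = 170.
Market 2: 5P₂ - 3P₁ = 316.
Eliminating P₂: 5×(1) + 2×(2) gives 44P₁ = 1482, so P₁ = 741/22.
Back-substitute into (2): P₂ = (316 + 3×741/22) / 5 = 1835/22.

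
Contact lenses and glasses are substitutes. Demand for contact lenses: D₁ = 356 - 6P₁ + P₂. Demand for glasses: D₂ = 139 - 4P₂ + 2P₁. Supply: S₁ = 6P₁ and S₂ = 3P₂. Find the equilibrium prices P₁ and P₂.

P₁ = 2631/82, P₂ = 1190/41

Market 1: 356 - 6P₁ + P₂ = 6P₁ → 12P₁ - P₂ = 356.
Market 2: 7P₂ - 2P₁ = 139.
Eliminating P₂: 7×(1) + 1×(2) gives 82P₁ = 2631, so P₁ = 2631/82.
Back-substitute into (2): P₂ = (139 + 2×2631/82) / 7 = 1190/41.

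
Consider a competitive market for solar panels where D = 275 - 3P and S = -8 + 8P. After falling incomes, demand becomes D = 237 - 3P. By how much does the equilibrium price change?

ΔP = -38/11

Original equilibrium: P* = 283/11, Q* = 2176/11.
New equilibrium: 237 - 3P = -8 + 8P, so 245 = 11P and P' = 245/11; Q' = 237 − 3(245/11) = 1872/11.
Change in price: 245/11 − 283/11 = -38/11.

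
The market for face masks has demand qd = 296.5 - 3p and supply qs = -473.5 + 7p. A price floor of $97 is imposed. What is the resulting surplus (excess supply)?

Equilibrium price would be p* = 77, so the floor at 97 binds.
At p = 97: qd = 5.5, qs = 205.5.
Surplus = 205.5 − 5.5 = 200.

Surplus = 200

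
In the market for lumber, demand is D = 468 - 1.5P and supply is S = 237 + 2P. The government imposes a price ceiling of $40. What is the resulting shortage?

Equilibrium price would be P* = 66, so the ceiling at 40 binds.
At P = 40: D = 468 − 1.5(40) = 408, S = 237 + 2(40) = 317.
Shortage = 408 − 317 = 91.

Shortage = 91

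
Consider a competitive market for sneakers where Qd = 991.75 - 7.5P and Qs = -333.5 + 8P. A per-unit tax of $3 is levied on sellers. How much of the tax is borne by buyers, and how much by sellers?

Pre-tax equilibrium: P* = 85.5, Q* = 350.5.
Tax on sellers shifts supply to Qs = -333.5 + 8(P − 3) = -357.5 + 8P.
991.75 - 7.5P = -357.5 + 8P gives buyer price Pb = 5397/62; sellers receive Ps = 5397/62 − 3 = 5211/62.
New quantity: Q = 991.75 − 7.5(5397/62) = 21011/62.
Buyer burden = 5397/62 − 85.5 = 48/31; seller burden = 85.5 − 5211/62 = 45/31.

Buyers bear 48/31, sellers bear 45/31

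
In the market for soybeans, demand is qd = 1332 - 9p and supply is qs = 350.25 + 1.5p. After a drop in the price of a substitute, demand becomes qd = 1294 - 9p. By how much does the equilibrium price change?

Δp = -76/21

Original equilibrium: p* = 93.5, q* = 490.5.
New equilibrium: 1294 - 9p = 350.25 + 1.5p, so 943.75 = 10.5p and p' = 3775/42; q' = 1294 − 9(3775/42) = 6791/14.
Change in price: 3775/42 − 93.5 = -76/21.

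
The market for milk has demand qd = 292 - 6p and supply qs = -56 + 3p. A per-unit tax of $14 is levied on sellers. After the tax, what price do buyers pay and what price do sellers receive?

Buyers pay 130/3, sellers receive 88/3

Pre-tax equilibrium: p* = 116/3, q* = 60.
Tax on sellers shifts supply to qs = -56 + 3(p − 14) = -98 + 3p.
292 - 6p = -98 + 3p gives buyer price pb = 130/3; sellers receive ps = 130/3 − 14 = 88/3.
New quantity: q = 292 − 6(130/3) = 32.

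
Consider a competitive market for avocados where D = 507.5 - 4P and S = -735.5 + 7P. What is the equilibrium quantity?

Set D = S: 507.5 - 4P = -735.5 + 7P.
1243 = 11P, so P* = 113.
Q* = 507.5 − 4(113) = 55.5.

Q* = 55.5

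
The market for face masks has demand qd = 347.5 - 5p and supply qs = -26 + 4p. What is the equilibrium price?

p* = 41.5

Set qd = qs: 347.5 - 5p = -26 + 4p.
373.5 = 9p, so p* = 41.5.
q* = 347.5 − 5(41.5) = 140.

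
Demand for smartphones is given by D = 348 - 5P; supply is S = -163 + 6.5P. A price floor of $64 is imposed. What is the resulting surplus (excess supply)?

Equilibrium price would be P* = 1022/23, so the floor at 64 binds.
At P = 64: D = 28, S = 253.
Surplus = 253 − 28 = 225.

Surplus = 225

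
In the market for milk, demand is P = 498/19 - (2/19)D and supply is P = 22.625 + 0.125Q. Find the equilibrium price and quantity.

P* = 172/7, Q* = 109/7

Set the two price expressions equal: 498/19 - (2/19)Q = 22.625 + 0.125Q.
545/152 = (35/152)Q, so Q* = 109/7.
P* = 498/19 − (2/19)(109/7) = 172/7.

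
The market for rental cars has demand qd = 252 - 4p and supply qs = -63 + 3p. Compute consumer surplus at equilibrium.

Equilibrium: 252 - 4p = -63 + 3p gives p* = 45, q* = 72.
Demand choke price (qd = 0): p = 63.
CS = ½(63 − 45)(72) = 648.

Consumer surplus = 648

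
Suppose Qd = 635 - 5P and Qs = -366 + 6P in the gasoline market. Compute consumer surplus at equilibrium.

Equilibrium: 635 - 5P = -366 + 6P gives P* = 91, Q* = 180.
Demand choke price (Qd = 0): P = 127.
CS = ½(127 − 91)(180) = 3240.

Consumer surplus = 3240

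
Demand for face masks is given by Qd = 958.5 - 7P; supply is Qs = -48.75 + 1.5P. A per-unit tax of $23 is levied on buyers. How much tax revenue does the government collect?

Pre-tax equilibrium: P* = 118.5, Q* = 129.
Tax on buyers shifts demand to Qd = 958.5 − 7(P + 23) = 797.5 - 7P.
797.5 - 7P = -48.75 + 1.5P gives seller price Ps = 3385/34; buyers pay Pb = 3385/34 + 23 = 4167/34.
New quantity: Q = 958.5 − 7(4167/34) = 1710/17.
Revenue = 23 × 1710/17 = 39330/17.

Tax revenue = 39330/17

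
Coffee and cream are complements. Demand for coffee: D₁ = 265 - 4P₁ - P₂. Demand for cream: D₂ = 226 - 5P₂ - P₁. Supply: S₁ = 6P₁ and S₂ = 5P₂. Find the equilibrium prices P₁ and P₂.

P₁ = 808/33, P₂ = 665/33

Market 1: 265 - 4P₁ - P₂ = 6P₁ → 10P₁ + P₂ = 265.
Market 2: 10P₂ + P₁ = 226.
Eliminating P₂: 10×(1) − 1×(2) gives 99P₁ = 2424, so P₁ = 808/33.
Back-substitute into (2): P₂ = (226 − 1×808/33) / 10 = 665/33.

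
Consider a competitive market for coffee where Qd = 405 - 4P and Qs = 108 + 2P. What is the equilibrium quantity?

Q* = 207

Set Qd = Qs: 405 - 4P = 108 + 2P.
297 = 6P, so P* = 49.5.
Q* = 405 − 4(49.5) = 207.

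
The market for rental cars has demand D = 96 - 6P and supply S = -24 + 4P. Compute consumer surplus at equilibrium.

Consumer surplus = 48

Equilibrium: 96 - 6P = -24 + 4P gives P* = 12, Q* = 24.
Demand choke price (D = 0): P = 16.
CS = ½(16 − 12)(24) = 48.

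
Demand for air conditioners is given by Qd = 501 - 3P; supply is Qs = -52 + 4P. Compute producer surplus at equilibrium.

Equilibrium: 501 - 3P = -52 + 4P gives P* = 79, Q* = 264.
Supply starts at P = 13 (where Qs = 0).
PS = ½(79 − 13)(264) = 8712.

Producer surplus = 8712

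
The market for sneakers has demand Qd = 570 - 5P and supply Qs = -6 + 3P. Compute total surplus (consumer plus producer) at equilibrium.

Equilibrium: 570 - 5P = -6 + 3P gives P* = 72, Q* = 210.
Demand choke price: P = 114; supply starts at P = 2.
CS = ½(114 − 72)(210) = 4410; PS = ½(72 − 2)(210) = 7350.

Total surplus = 11760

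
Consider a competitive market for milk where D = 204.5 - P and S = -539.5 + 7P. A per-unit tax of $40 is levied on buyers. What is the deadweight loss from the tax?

Pre-tax equilibrium: P* = 93, Q* = 111.5.
Tax on buyers shifts demand to D = 204.5 − 1(P + 40) = 164.5 - P.
164.5 - P = -539.5 + 7P gives seller price Ps = 88; buyers pay Pb = 88 + 40 = 128.
New quantity: Q = 204.5 − 1(128) = 76.5.
DWL = ½ × 40 × (111.5 − 76.5) = 700.

Deadweight loss = 700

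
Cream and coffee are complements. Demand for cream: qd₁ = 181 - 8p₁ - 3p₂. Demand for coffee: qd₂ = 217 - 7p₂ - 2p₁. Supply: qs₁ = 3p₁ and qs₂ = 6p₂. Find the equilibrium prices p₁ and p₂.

Market 1: 181 - 8p₁ - 3p₂ = 3p₁ → 11p₁ + 3p₂ = 181.
Market 2: 13p₂ + 2p₁ = 217.
Eliminating p₂: 13×(1) − 3×(2) gives 137p₁ = 1702, so p₁ = 1702/137.
Back-substitute into (2): p₂ = (217 − 2×1702/137) / 13 = 2025/137.

p₁ = 1702/137, p₂ = 2025/137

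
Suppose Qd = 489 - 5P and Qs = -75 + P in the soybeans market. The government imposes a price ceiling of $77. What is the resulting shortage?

Shortage = 102

Equilibrium price would be P* = 94, so the ceiling at 77 binds.
At P = 77: Qd = 489 − 5(77) = 104, Qs = -75 + 1(77) = 2.
Shortage = 104 − 2 = 102.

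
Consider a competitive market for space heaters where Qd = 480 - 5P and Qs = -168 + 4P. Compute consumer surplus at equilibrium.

Equilibrium: 480 - 5P = -168 + 4P gives P* = 72, Q* = 120.
Demand choke price (Qd = 0): P = 96.
CS = ½(96 − 72)(120) = 1440.

Consumer surplus = 1440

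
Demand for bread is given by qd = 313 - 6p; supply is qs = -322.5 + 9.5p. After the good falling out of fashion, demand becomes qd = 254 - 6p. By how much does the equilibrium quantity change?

Original equilibrium: p* = 41, q* = 67.
New equilibrium: 254 - 6p = -322.5 + 9.5p, so 576.5 = 15.5p and p' = 1153/31; q' = 254 − 6(1153/31) = 956/31.
Change in quantity: 956/31 − 67 = -1121/31.

Δq = -1121/31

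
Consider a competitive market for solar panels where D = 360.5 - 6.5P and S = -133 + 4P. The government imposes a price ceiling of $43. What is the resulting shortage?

Equilibrium price would be P* = 47, so the ceiling at 43 binds.
At P = 43: D = 360.5 − 6.5(43) = 81, S = -133 + 4(43) = 39.
Shortage = 81 − 39 = 42.

Shortage = 42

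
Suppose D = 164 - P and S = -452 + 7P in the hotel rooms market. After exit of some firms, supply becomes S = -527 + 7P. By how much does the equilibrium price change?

ΔP = 9.375

Original equilibrium: P* = 77, Q* = 87.
New equilibrium: 164 - P = -527 + 7P, so 691 = 8P and P' = 86.375; Q' = 164 − 1(86.375) = 77.625.
Change in price: 86.375 − 77 = 9.375.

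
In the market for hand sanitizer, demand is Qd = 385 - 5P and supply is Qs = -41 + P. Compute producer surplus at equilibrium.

Producer surplus = 450

Equilibrium: 385 - 5P = -41 + P gives P* = 71, Q* = 30.
Supply starts at P = 41 (where Qs = 0).
PS = ½(71 − 41)(30) = 450.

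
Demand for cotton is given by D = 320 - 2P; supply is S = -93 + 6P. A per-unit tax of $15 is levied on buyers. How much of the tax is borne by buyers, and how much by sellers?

Buyers bear $11.25, sellers bear $3.75

Pre-tax equilibrium: P* = 51.625, Q* = 216.75.
Tax on buyers shifts demand to D = 320 − 2(P + 15) = 290 - 2P.
290 - 2P = -93 + 6P gives seller price Ps = 47.875; buyers pay Pb = 47.875 + 15 = 62.875.
New quantity: Q = 320 − 2(62.875) = 194.25.
Buyer burden = 62.875 − 51.625 = 11.25; seller burden = 51.625 − 47.875 = 3.75.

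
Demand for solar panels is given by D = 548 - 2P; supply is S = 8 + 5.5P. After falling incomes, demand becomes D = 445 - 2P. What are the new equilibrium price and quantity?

P' = 874/15, Q' = 4927/15

Original equilibrium: P* = 72, Q* = 404.
New equilibrium: 445 - 2P = 8 + 5.5P, so 437 = 7.5P and P' = 874/15; Q' = 445 − 2(874/15) = 4927/15.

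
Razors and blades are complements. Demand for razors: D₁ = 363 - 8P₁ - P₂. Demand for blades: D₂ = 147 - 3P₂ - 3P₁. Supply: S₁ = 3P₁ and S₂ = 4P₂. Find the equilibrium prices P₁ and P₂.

Market 1: 363 - 8P₁ - P₂ = 3P₁ → 11P₁ + P₂ = 363.
Market 2: 7P₂ + 3P₁ = 147.
Eliminating P₂: 7×(1) − 1×(2) gives 74P₁ = 2394, so P₁ = 1197/37.
Back-substitute into (2): P₂ = (147 − 3×1197/37) / 7 = 264/37.

P₁ = 1197/37, P₂ = 264/37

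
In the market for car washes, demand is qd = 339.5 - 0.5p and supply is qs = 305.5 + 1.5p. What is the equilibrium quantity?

q* = 331

Set qd = qs: 339.5 - 0.5p = 305.5 + 1.5p.
34 = 2p, so p* = 17.
q* = 339.5 − 0.5(17) = 331.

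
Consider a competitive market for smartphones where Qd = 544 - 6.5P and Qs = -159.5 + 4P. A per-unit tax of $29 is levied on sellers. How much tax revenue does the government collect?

Tax revenue = 44689/42

Pre-tax equilibrium: P* = 67, Q* = 108.5.
Tax on sellers shifts supply to Qs = -159.5 + 4(P − 29) = -275.5 + 4P.
544 - 6.5P = -275.5 + 4P gives buyer price Pb = 1639/21; sellers receive Ps = 1639/21 − 29 = 1030/21.
New quantity: Q = 544 − 6.5(1639/21) = 1541/42.
Revenue = 29 × 1541/42 = 44689/42.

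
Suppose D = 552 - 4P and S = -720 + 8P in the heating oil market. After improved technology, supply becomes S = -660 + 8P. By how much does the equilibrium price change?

Original equilibrium: P* = 106, Q* = 128.
New equilibrium: 552 - 4P = -660 + 8P, so 1212 = 12P and P' = 101; Q' = 552 − 4(101) = 148.
Change in price: 101 − 106 = -5.

ΔP = -5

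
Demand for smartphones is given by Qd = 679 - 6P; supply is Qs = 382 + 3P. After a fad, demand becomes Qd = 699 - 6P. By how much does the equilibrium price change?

ΔP = 20/9

Original equilibrium: P* = 33, Q* = 481.
New equilibrium: 699 - 6P = 382 + 3P, so 317 = 9P and P' = 317/9; Q' = 699 − 6(317/9) = 1463/3.
Change in price: 317/9 − 33 = 20/9.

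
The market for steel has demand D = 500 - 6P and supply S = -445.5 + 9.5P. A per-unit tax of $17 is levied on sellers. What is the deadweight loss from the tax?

Deadweight loss = 16473/31

Pre-tax equilibrium: P* = 61, Q* = 134.
Tax on sellers shifts supply to S = -445.5 + 9.5(P − 17) = -607 + 9.5P.
500 - 6P = -607 + 9.5P gives buyer price Pb = 2214/31; sellers receive Ps = 2214/31 − 17 = 1687/31.
New quantity: Q = 500 − 6(2214/31) = 2216/31.
DWL = ½ × 17 × (134 − 2216/31) = 16473/31.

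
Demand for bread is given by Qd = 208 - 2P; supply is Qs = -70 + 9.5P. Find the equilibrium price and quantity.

Set Qd = Qs: 208 - 2P = -70 + 9.5P.
278 = 11.5P, so P* = 556/23.
Q* = 208 − 2(556/23) = 3672/23.

P* = 556/23, Q* = 3672/23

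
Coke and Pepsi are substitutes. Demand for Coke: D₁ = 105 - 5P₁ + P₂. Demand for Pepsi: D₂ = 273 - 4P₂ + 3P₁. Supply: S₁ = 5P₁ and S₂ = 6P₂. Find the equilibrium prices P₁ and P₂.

Market 1: 105 - 5P₁ + P₂ = 5P₁ → 10P₁ - P₂ = 105.
Market 2: 10P₂ - 3P₁ = 273.
Eliminating P₂: 10×(1) + 1×(2) gives 97P₁ = 1323, so P₁ = 1323/97.
Back-substitute into (2): P₂ = (273 + 3×1323/97) / 10 = 3045/97.

P₁ = 1323/97, P₂ = 3045/97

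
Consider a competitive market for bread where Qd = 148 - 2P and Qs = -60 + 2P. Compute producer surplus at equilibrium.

Producer surplus = 484

Equilibrium: 148 - 2P = -60 + 2P gives P* = 52, Q* = 44.
Supply starts at P = 30 (where Qs = 0).
PS = ½(52 − 30)(44) = 484.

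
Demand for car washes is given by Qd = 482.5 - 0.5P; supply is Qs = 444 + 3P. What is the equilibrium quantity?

Set Qd = Qs: 482.5 - 0.5P = 444 + 3P.
38.5 = 3.5P, so P* = 11.
Q* = 482.5 − 0.5(11) = 477.

Q* = 477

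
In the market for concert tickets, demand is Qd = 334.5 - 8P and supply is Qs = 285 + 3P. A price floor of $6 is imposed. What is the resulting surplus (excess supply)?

Surplus = 16.5

Equilibrium price would be P* = 4.5, so the floor at 6 binds.
At P = 6: Qd = 286.5, Qs = 303.
Surplus = 303 − 286.5 = 16.5.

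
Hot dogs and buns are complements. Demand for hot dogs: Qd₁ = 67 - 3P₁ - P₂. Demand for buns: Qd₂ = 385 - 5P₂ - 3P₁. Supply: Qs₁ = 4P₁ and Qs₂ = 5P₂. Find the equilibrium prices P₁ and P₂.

Market 1: 67 - 3P₁ - P₂ = 4P₁ → 7P₁ + P₂ = 67.
Market 2: 10P₂ + 3P₁ = 385.
Eliminating P₂: 10×(1) − 1×(2) gives 67P₁ = 285, so P₁ = 285/67.
Back-substitute into (2): P₂ = (385 − 3×285/67) / 10 = 2494/67.

P₁ = 285/67, P₂ = 2494/67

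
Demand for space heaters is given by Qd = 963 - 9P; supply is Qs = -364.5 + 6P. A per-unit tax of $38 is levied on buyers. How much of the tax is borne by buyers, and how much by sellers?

Buyers bear $15.2, sellers bear $22.8

Pre-tax equilibrium: P* = 88.5, Q* = 166.5.
Tax on buyers shifts demand to Qd = 963 − 9(P + 38) = 621 - 9P.
621 - 9P = -364.5 + 6P gives seller price Ps = 65.7; buyers pay Pb = 65.7 + 38 = 103.7.
New quantity: Q = 963 − 9(103.7) = 29.7.
Buyer burden = 103.7 − 88.5 = 15.2; seller burden = 88.5 − 65.7 = 22.8.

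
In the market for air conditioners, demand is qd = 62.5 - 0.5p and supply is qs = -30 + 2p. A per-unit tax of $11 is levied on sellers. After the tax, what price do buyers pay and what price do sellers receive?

Buyers pay $45.8, sellers receive $34.8

Pre-tax equilibrium: p* = 37, q* = 44.
Tax on sellers shifts supply to qs = -30 + 2(p − 11) = -52 + 2p.
62.5 - 0.5p = -52 + 2p gives buyer price pb = 45.8; sellers receive ps = 45.8 − 11 = 34.8.
New quantity: q = 62.5 − 0.5(45.8) = 39.6.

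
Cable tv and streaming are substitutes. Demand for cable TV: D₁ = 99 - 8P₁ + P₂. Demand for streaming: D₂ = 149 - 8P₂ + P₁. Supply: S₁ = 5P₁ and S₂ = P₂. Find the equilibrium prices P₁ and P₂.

P₁ = 260/29, P₂ = 509/29

Market 1: 99 - 8P₁ + P₂ = 5P₁ → 13P₁ - P₂ = 99.
Market 2: 9P₂ - P₁ = 149.
Eliminating P₂: 9×(1) + 1×(2) gives 116P₁ = 1040, so P₁ = 260/29.
Back-substitute into (2): P₂ = (149 + 1×260/29) / 9 = 509/29.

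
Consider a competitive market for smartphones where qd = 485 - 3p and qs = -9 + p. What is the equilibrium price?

Set qd = qs: 485 - 3p = -9 + p.
494 = 4p, so p* = 123.5.
q* = 485 − 3(123.5) = 114.5.

p* = 123.5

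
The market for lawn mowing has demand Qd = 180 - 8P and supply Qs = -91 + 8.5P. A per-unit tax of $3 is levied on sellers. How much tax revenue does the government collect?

Tax revenue = 1196/11

Pre-tax equilibrium: P* = 542/33, Q* = 1604/33.
Tax on sellers shifts supply to Qs = -91 + 8.5(P − 3) = -116.5 + 8.5P.
180 - 8P = -116.5 + 8.5P gives buyer price Pb = 593/33; sellers receive Ps = 593/33 − 3 = 494/33.
New quantity: Q = 180 − 8(593/33) = 1196/33.
Revenue = 3 × 1196/33 = 1196/11.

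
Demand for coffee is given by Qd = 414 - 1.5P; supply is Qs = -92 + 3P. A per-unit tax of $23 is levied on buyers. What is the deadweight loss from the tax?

Pre-tax equilibrium: P* = 1012/9, Q* = 736/3.
Tax on buyers shifts demand to Qd = 414 − 1.5(P + 23) = 379.5 - 1.5P.
379.5 - 1.5P = -92 + 3P gives seller price Ps = 943/9; buyers pay Pb = 943/9 + 23 = 1150/9.
New quantity: Q = 414 − 1.5(1150/9) = 667/3.
DWL = ½ × 23 × (736/3 − 667/3) = 264.5.

Deadweight loss = 264.5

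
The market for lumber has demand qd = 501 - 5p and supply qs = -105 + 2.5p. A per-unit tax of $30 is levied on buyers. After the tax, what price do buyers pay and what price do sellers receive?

Pre-tax equilibrium: p* = 80.8, q* = 97.
Tax on buyers shifts demand to qd = 501 − 5(p + 30) = 351 - 5p.
351 - 5p = -105 + 2.5p gives seller price ps = 60.8; buyers pay pb = 60.8 + 30 = 90.8.
New quantity: q = 501 − 5(90.8) = 47.

Buyers pay $90.8, sellers receive $60.8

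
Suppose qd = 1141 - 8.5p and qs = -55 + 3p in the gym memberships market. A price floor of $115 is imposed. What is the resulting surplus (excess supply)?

Equilibrium price would be p* = 104, so the floor at 115 binds.
At p = 115: qd = 163.5, qs = 290.
Surplus = 290 − 163.5 = 126.5.

Surplus = 126.5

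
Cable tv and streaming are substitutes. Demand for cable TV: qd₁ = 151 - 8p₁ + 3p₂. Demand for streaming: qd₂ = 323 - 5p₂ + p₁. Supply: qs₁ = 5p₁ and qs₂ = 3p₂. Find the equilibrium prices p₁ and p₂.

p₁ = 2177/101, p₂ = 4350/101

Market 1: 151 - 8p₁ + 3p₂ = 5p₁ → 13p₁ - 3p₂ = 151.
Market 2: 8p₂ - p₁ = 323.
Eliminating p₂: 8×(1) + 3×(2) gives 101p₁ = 2177, so p₁ = 2177/101.
Back-substitute into (2): p₂ = (323 + 1×2177/101) / 8 = 4350/101.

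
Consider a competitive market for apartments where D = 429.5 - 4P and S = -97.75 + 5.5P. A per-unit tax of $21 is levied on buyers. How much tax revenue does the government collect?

Tax revenue = 126777/38

Pre-tax equilibrium: P* = 55.5, Q* = 207.5.
Tax on buyers shifts demand to D = 429.5 − 4(P + 21) = 345.5 - 4P.
345.5 - 4P = -97.75 + 5.5P gives seller price Ps = 1773/38; buyers pay Pb = 1773/38 + 21 = 2571/38.
New quantity: Q = 429.5 − 4(2571/38) = 6037/38.
Revenue = 21 × 6037/38 = 126777/38.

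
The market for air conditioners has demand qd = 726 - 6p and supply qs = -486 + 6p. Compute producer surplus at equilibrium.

Producer surplus = 1200

Equilibrium: 726 - 6p = -486 + 6p gives p* = 101, q* = 120.
Supply starts at p = 81 (where qs = 0).
PS = ½(101 − 81)(120) = 1200.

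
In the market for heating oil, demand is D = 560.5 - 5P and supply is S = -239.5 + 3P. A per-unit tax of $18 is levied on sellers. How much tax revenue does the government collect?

Pre-tax equilibrium: P* = 100, Q* = 60.5.
Tax on sellers shifts supply to S = -239.5 + 3(P − 18) = -293.5 + 3P.
560.5 - 5P = -293.5 + 3P gives buyer price Pb = 106.75; sellers receive Ps = 106.75 − 18 = 88.75.
New quantity: Q = 560.5 − 5(106.75) = 26.75.
Revenue = 18 × 26.75 = 481.5.

Tax revenue = 481.5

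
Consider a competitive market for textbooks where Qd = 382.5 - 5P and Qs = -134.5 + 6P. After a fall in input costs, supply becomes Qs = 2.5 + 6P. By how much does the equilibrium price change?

Original equilibrium: P* = 47, Q* = 147.5.
New equilibrium: 382.5 - 5P = 2.5 + 6P, so 380 = 11P and P' = 380/11; Q' = 382.5 − 5(380/11) = 4615/22.
Change in price: 380/11 − 47 = -137/11.

ΔP = -137/11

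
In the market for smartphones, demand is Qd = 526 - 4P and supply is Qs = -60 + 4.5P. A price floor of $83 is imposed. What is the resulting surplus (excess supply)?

Equilibrium price would be P* = 1172/17, so the floor at 83 binds.
At P = 83: Qd = 194, Qs = 313.5.
Surplus = 313.5 − 194 = 119.5.

Surplus = 119.5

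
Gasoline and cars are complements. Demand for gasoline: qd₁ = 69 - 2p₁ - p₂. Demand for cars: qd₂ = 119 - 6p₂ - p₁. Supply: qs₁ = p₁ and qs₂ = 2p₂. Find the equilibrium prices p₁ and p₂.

p₁ = 433/23, p₂ = 288/23

Market 1: 69 - 2p₁ - p₂ = p₁ → 3p₁ + p₂ = 69.
Market 2: 8p₂ + p₁ = 119.
Eliminating p₂: 8×(1) − 1×(2) gives 23p₁ = 433, so p₁ = 433/23.
Back-substitute into (2): p₂ = (119 − 1×433/23) / 8 = 288/23.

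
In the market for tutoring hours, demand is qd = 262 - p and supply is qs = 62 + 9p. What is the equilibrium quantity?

Set qd = qs: 262 - p = 62 + 9p.
200 = 10p, so p* = 20.
q* = 262 − 1(20) = 242.

q* = 242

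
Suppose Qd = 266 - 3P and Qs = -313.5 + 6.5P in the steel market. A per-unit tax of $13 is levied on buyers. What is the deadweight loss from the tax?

Deadweight loss = 6591/38

Pre-tax equilibrium: P* = 61, Q* = 83.
Tax on buyers shifts demand to Qd = 266 − 3(P + 13) = 227 - 3P.
227 - 3P = -313.5 + 6.5P gives seller price Ps = 1081/19; buyers pay Pb = 1081/19 + 13 = 1328/19.
New quantity: Q = 266 − 3(1328/19) = 1070/19.
DWL = ½ × 13 × (83 − 1070/19) = 6591/38.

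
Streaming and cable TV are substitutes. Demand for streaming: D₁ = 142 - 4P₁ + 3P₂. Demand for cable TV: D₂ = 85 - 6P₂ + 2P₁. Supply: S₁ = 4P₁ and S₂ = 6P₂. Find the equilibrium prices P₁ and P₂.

P₁ = 653/30, P₂ = 482/45

Market 1: 142 - 4P₁ + 3P₂ = 4P₁ → 8P₁ - 3P₂ = 142.
Market 2: 12P₂ - 2P₁ = 85.
Eliminating P₂: 12×(1) + 3×(2) gives 90P₁ = 1959, so P₁ = 653/30.
Back-substitute into (2): P₂ = (85 + 2×653/30) / 12 = 482/45.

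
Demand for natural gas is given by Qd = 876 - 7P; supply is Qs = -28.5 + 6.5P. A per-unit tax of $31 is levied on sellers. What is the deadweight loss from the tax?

Pre-tax equilibrium: P* = 67, Q* = 407.
Tax on sellers shifts supply to Qs = -28.5 + 6.5(P − 31) = -230 + 6.5P.
876 - 7P = -230 + 6.5P gives buyer price Pb = 2212/27; sellers receive Ps = 2212/27 − 31 = 1375/27.
New quantity: Q = 876 − 7(2212/27) = 8168/27.
DWL = ½ × 31 × (407 − 8168/27) = 87451/54.

Deadweight loss = 87451/54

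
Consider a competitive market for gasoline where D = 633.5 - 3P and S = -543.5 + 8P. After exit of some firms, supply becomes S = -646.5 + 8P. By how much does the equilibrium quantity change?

Original equilibrium: P* = 107, Q* = 312.5.
New equilibrium: 633.5 - 3P = -646.5 + 8P, so 1280 = 11P and P' = 1280/11; Q' = 633.5 − 3(1280/11) = 6257/22.
Change in quantity: 6257/22 − 312.5 = -309/11.

ΔQ = -309/11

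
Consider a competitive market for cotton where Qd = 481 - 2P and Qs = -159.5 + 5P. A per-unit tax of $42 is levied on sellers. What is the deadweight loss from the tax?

Deadweight loss = 1260

Pre-tax equilibrium: P* = 91.5, Q* = 298.
Tax on sellers shifts supply to Qs = -159.5 + 5(P − 42) = -369.5 + 5P.
481 - 2P = -369.5 + 5P gives buyer price Pb = 121.5; sellers receive Ps = 121.5 − 42 = 79.5.
New quantity: Q = 481 − 2(121.5) = 238.
DWL = ½ × 42 × (298 − 238) = 1260.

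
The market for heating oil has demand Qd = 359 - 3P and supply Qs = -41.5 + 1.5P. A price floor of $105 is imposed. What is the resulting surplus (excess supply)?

Surplus = 72

Equilibrium price would be P* = 89, so the floor at 105 binds.
At P = 105: Qd = 44, Qs = 116.
Surplus = 116 − 44 = 72.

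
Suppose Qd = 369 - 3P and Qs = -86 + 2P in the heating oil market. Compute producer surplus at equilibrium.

Equilibrium: 369 - 3P = -86 + 2P gives P* = 91, Q* = 96.
Supply starts at P = 43 (where Qs = 0).
PS = ½(91 − 43)(96) = 2304.

Producer surplus = 2304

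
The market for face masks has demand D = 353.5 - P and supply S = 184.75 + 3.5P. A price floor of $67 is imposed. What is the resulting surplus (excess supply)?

Equilibrium price would be P* = 37.5, so the floor at 67 binds.
At P = 67: D = 286.5, S = 419.25.
Surplus = 419.25 − 286.5 = 132.75.

Surplus = 132.75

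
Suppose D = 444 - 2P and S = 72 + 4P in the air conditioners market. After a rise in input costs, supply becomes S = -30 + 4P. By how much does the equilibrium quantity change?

Original equilibrium: P* = 62, Q* = 320.
New equilibrium: 444 - 2P = -30 + 4P, so 474 = 6P and P' = 79; Q' = 444 − 2(79) = 286.
Change in quantity: 286 − 320 = -34.

ΔQ = -34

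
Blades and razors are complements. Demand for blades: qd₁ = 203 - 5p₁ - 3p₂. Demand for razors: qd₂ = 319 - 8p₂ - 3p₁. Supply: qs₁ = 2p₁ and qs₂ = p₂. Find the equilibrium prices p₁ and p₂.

p₁ = 145/9, p₂ = 812/27

Market 1: 203 - 5p₁ - 3p₂ = 2p₁ → 7p₁ + 3p₂ = 203.
Market 2: 9p₂ + 3p₁ = 319.
Eliminating p₂: 9×(1) − 3×(2) gives 54p₁ = 870, so p₁ = 145/9.
Back-substitute into (2): p₂ = (319 − 3×145/9) / 9 = 812/27.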